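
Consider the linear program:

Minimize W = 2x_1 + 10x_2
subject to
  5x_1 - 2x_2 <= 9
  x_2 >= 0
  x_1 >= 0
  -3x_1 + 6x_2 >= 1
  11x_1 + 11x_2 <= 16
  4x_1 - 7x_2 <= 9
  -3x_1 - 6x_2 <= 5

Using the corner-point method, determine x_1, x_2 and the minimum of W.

Vertices and W = 2x_1 + 10x_2:
  (0, 1/6) → W = 5/3
  (0, 16/11) → W = 160/11
  (85/99, 59/99) → W = 760/99

At the optimal vertex, x_1 = 0 and -3x_1 + 6x_2 = 1.
Solving simultaneously gives x_1 = 0, x_2 = 1/6.

x_1 = 0, x_2 = 1/6, minimum W = 5/3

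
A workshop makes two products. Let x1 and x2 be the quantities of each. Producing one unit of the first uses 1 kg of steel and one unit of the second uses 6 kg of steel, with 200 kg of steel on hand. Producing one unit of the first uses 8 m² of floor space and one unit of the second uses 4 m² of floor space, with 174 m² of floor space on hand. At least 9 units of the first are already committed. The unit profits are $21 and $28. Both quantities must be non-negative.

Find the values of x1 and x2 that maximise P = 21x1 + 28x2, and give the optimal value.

x1 = 9, x2 = 51/2, maximum P = 903

Extreme points and P = 21x1 + 28x2:
  (87/4, 0) → P = 1827/4
  (9, 0) → P = 189
  (9, 51/2) → P = 903

The optimum lies where 8x1 + 4x2 = 174 and x1 = 9.
Solving simultaneously gives x1 = 9, x2 = 51/2.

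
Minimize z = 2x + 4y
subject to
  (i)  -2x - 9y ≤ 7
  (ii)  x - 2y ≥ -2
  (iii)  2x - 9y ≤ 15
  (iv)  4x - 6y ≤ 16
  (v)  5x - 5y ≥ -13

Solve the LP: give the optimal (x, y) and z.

Corner points and z = 2x + 4y:
  (-32/13, -3/13) → z = -76/13
  (2, -11/9) → z = -8/9
  (22, 12) → z = 92
  (9/4, -7/6) → z = -1/6

The optimum lies where -2x - 9y = 7 and x - 2y = -2.
Solving simultaneously gives x = -32/13, y = -3/13.

x = -32/13, y = -3/13, minimum z = -76/13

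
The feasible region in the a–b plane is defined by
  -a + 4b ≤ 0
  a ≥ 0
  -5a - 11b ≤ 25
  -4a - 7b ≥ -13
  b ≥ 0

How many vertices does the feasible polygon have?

Intersecting each pair of boundary lines and keeping only the points that satisfy every inequality leaves:
  (0, 0)
  (52/23, 13/23)
  (13/4, 0)

3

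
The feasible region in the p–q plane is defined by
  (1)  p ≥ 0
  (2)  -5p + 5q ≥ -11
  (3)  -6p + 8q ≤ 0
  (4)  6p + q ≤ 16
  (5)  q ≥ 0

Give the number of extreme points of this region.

4

Pairwise boundary intersections that survive every other constraint:
  (0, 0)
  (13/5, 2/5)
  (11/5, 0)
  (64/27, 16/9)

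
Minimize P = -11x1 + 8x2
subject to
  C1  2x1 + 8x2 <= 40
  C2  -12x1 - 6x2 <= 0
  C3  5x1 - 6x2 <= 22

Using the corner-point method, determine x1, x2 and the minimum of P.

x1 = 8, x2 = 3, minimum P = -64

Vertices and P = -11x1 + 8x2:
  (-20/7, 40/7) → P = 540/7
  (8, 3) → P = -64
  (22/17, -44/17) → P = -594/17

The binding constraints are 2x1 + 8x2 = 40 and 5x1 - 6x2 = 22.
Solving simultaneously gives x1 = 8, x2 = 3.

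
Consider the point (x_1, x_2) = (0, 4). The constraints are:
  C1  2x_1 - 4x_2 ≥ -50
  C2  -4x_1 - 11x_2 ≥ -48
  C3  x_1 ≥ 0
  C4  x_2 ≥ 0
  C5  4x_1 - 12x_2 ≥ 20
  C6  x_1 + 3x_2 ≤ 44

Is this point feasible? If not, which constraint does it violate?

not feasible — violates C5

Constraint C5: 4x_1 - 12x_2 = -48, which is not ≥ 20. All other constraints are satisfied.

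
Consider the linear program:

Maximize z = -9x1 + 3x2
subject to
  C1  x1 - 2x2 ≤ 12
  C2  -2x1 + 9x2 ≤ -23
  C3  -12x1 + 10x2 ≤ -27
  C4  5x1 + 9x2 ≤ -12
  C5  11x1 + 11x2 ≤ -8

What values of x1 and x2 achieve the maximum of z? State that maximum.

x1 = -33/7, x2 = -117/14, maximum z = 243/14

Vertices and z = -9x1 + 3x2:
  (-33/7, -117/14) → z = 243/14
  (116/33, -140/33) → z = -488/11
  (13/88, -111/44) → z = -783/88
  (181/121, -269/121) → z = -2436/121

At the optimal vertex, x1 - 2x2 = 12 and -12x1 + 10x2 = -27.
Solving simultaneously gives x1 = -33/7, x2 = -117/14.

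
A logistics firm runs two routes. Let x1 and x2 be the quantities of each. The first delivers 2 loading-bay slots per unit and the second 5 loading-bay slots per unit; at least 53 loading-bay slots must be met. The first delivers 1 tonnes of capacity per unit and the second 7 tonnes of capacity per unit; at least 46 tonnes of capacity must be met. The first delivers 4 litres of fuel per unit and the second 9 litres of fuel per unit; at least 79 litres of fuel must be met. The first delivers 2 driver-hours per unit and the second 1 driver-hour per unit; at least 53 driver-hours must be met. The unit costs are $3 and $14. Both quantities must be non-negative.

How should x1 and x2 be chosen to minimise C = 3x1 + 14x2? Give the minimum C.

Extreme points and C = 3x1 + 14x2:
  (0, 53) → C = 742
  (46, 0) → C = 138
  (25, 3) → C = 117
The feasible region is unbounded (it extends along (0, 1), (1, 0)), but C strictly increases along every unbounded feasible direction, so there is no improving ray and the minimum is attained at a vertex.

The binding constraints are x1 + 7x2 = 46 and 2x1 + x2 = 53.
Solving simultaneously gives x1 = 25, x2 = 3.

x1 = 25, x2 = 3, minimum C = 117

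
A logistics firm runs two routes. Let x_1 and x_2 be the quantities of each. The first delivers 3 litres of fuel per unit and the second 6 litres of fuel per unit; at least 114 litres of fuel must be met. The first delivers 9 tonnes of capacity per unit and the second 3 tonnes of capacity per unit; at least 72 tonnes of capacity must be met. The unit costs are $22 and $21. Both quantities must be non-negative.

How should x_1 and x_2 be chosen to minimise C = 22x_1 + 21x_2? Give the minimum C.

Extreme points and C = 22x_1 + 21x_2:
  (0, 24) → C = 504
  (38, 0) → C = 836
  (2, 18) → C = 422
The feasible region is unbounded (it extends along (0, 1), (1, 0)), but C strictly increases along every unbounded feasible direction, so there is no improving ray and the minimum is attained at a vertex.

x_1 = 2, x_2 = 18, minimum C = 422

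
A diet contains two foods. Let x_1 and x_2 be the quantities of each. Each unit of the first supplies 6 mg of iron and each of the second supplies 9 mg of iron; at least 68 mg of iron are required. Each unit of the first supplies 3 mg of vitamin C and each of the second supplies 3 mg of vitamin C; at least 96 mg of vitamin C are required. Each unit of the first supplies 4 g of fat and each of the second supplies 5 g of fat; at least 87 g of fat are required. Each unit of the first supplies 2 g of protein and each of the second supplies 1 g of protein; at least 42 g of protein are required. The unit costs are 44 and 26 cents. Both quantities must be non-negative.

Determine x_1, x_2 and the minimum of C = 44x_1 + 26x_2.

x_1 = 10, x_2 = 22, minimum C = 1012

Extreme points and C = 44x_1 + 26x_2:
  (0, 42) → C = 1092
  (32, 0) → C = 1408
  (10, 22) → C = 1012
The feasible region is unbounded (it extends along (0, 1), (1, 0)), but C strictly increases along every unbounded feasible direction, so there is no improving ray and the minimum is attained at a vertex.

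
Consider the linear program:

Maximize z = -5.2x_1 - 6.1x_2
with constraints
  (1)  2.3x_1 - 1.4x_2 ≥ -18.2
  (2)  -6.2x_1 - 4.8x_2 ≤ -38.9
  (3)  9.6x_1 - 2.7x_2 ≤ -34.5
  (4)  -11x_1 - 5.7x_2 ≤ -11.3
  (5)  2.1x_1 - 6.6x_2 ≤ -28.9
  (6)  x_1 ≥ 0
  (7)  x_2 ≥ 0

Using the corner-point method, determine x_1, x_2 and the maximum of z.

Extreme points and z = -5.2x_1 - 6.1x_2:
  (28/241, 3179/241) → z = -39075/482
  (0, 13) → z = -793/10
  (0, 115/9) → z = -1403/18

x_1 = 0, x_2 = 115/9, maximum z = -1403/18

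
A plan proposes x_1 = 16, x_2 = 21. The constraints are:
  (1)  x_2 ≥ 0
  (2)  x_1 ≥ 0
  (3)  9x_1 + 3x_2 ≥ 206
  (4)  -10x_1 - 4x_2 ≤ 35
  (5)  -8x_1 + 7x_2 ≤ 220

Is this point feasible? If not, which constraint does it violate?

feasible

(1): 21 ≥ 0 ✓
(2): 16 ≥ 0 ✓
(3): 207 ≥ 206 ✓
(4): -244 ≤ 35 ✓
(5): 19 ≤ 220 ✓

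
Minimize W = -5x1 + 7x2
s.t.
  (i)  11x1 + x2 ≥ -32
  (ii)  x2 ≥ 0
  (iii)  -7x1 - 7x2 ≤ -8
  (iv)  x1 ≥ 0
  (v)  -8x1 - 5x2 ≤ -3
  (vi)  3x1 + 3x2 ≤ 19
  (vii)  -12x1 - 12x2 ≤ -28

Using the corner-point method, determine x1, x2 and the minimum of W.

x1 = 19/3, x2 = 0, minimum W = -95/3

Feasible corners and W = -5x1 + 7x2:
  (19/3, 0) → W = -95/3
  (7/3, 0) → W = -35/3
  (0, 19/3) → W = 133/3
  (0, 7/3) → W = 49/3

At the optimal vertex, x2 = 0 and 3x1 + 3x2 = 19.
Solving simultaneously gives x1 = 19/3, x2 = 0.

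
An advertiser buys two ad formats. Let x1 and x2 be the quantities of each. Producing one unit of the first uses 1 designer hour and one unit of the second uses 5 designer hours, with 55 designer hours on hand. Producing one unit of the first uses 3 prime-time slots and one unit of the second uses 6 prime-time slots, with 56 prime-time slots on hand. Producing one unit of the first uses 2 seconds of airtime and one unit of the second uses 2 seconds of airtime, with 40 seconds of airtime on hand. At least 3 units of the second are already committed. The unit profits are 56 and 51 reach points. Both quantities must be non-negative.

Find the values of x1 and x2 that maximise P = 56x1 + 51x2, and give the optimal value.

x1 = 38/3, x2 = 3, maximum P = 2587/3

Vertices and P = 56x1 + 51x2:
  (0, 28/3) → P = 476
  (0, 3) → P = 153
  (38/3, 3) → P = 2587/3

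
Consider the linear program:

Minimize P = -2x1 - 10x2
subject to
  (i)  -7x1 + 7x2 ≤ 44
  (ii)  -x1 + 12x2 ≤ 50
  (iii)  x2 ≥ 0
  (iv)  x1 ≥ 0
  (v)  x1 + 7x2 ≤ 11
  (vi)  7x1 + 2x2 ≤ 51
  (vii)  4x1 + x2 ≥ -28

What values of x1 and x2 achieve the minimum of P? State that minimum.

Corner points and P = -2x1 - 10x2:
  (0, 0) → P = 0
  (51/7, 0) → P = -102/7
  (0, 11/7) → P = -110/7
  (335/47, 26/47) → P = -930/47

The optimum lies where x1 + 7x2 = 11 and 7x1 + 2x2 = 51.
Solving simultaneously gives x1 = 335/47, x2 = 26/47.

x1 = 335/47, x2 = 26/47, minimum P = -930/47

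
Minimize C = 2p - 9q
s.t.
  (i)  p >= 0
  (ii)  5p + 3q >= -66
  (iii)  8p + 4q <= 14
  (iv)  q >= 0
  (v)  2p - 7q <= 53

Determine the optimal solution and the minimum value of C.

p = 0, q = 7/2, minimum C = -63/2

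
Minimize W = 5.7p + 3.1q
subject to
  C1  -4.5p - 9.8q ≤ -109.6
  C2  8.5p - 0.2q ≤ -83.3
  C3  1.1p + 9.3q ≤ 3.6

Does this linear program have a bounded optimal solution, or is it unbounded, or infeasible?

infeasible

The boundaries -4.5p - 9.8q = -109.6 and 8.5p - 0.2q = -83.3 meet at (-39721/4210, 26129/1684), but that point violates 1.1p + 9.3q ≤ 3.6. Every candidate vertex is excluded by some other constraint, so the feasible region is empty.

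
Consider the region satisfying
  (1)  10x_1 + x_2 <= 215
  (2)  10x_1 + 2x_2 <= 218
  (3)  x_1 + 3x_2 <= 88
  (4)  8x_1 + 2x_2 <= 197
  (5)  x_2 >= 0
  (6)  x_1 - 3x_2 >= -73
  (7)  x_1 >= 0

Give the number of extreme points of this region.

The feasible vertices (each the meet of two boundaries and inside every other half-plane) are:
  (106/5, 3)
  (43/2, 0)
  (239/14, 331/14)
  (15/2, 161/6)
  (0, 0)
  (0, 73/3)

6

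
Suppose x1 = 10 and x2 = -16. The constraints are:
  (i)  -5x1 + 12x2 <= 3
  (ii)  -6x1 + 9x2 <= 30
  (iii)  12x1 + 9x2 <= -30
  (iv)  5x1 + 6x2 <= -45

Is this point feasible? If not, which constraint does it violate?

not feasible — violates (iii)

Constraint (iii): 12x1 + 9x2 = -24, which is not ≤ -30. All other constraints are satisfied.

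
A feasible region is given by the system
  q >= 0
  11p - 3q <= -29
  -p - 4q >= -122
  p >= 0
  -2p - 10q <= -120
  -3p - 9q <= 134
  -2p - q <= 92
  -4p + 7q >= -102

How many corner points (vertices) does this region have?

Intersecting each pair of boundary lines and keeping only the points that satisfy every inequality leaves:
  (250/47, 1371/47)
  (35/58, 689/58)
  (0, 61/2)
  (0, 12)

4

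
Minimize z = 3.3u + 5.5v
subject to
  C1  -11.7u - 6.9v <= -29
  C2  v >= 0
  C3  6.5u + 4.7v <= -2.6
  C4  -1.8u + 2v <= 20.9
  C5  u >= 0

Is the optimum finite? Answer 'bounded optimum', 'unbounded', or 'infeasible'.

infeasible

The boundaries -11.7u - 6.9v = -29 and v = 0 meet at (290/117, 0), but that point violates 6.5u + 4.7v ≤ -2.6. Every candidate vertex is excluded by some other constraint, so the feasible region is empty.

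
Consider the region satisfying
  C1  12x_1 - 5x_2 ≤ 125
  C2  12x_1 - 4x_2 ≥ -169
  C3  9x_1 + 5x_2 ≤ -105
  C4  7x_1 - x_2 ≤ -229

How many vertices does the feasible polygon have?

Of the 6 pairwise boundary intersections, those satisfying every inequality are:
  (-1345/12, -294)
  (-1270/23, -3623/23)
  (-747/16, -1565/16)

3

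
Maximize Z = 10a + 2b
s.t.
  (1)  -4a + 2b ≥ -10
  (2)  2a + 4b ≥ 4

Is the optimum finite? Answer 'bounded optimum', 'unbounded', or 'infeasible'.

From the feasible point (12/5, -1/5), moving in the direction (2, 4) keeps every constraint satisfied while Z increases without bound.

unbounded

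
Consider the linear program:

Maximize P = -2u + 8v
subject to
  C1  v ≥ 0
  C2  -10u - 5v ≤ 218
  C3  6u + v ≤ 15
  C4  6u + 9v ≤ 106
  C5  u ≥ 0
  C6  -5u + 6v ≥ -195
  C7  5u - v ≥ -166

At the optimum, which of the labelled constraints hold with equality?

Extreme points and P = -2u + 8v:
  (5/2, 0) → P = -5
  (0, 0) → P = 0
  (29/48, 91/8) → P = 2155/24
  (0, 106/9) → P = 848/9

The maximum is at (0, 106/9). Substituting into each constraint, equality holds for C4 and C5; the remaining constraints have slack.

C4 and C5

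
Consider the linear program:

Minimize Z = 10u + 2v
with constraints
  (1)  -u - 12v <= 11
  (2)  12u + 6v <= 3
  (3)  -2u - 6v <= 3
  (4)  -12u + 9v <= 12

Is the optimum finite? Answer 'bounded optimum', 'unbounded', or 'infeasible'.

Corner points and Z = 10u + 2v:
  (3/5, -7/10) → Z = 23/5
  (-1/4, 1) → Z = -1/2
  (-11/10, -2/15) → Z = -169/15
The feasible region has finitely many vertices and no improving ray; the minimum is -169/15 at (-11/10, -2/15).

bounded optimum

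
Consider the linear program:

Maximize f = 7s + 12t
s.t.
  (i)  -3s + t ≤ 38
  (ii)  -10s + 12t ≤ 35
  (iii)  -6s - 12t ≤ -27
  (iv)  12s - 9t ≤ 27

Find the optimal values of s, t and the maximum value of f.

s = 71/6, t = 115/9, maximum f = 1417/6

Corner points and f = 7s + 12t:
  (-1/2, 5/2) → f = 53/2
  (71/6, 115/9) → f = 1417/6
  (63/22, 9/11) → f = 657/22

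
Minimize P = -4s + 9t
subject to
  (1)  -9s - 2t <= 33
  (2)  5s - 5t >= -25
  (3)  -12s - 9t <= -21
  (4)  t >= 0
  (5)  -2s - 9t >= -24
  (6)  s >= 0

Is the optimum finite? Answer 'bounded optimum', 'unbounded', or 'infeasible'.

Vertices and P = -4s + 9t:
  (7/4, 0) → P = -7
  (0, 7/3) → P = 21
  (12, 0) → P = -48
  (0, 8/3) → P = 24
The feasible region has finitely many vertices and no improving ray; the minimum is -48 at (12, 0).

bounded optimum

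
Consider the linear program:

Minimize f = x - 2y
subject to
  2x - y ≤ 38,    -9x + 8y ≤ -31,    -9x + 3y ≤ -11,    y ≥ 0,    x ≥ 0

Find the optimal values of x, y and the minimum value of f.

x = 39, y = 40, minimum f = -41

Vertices and f = x - 2y:
  (39, 40) → f = -41
  (19, 0) → f = 19
  (31/9, 0) → f = 31/9

The optimum lies where 2x - y = 38 and -9x + 8y = -31.
Solving simultaneously gives x = 39, y = 40.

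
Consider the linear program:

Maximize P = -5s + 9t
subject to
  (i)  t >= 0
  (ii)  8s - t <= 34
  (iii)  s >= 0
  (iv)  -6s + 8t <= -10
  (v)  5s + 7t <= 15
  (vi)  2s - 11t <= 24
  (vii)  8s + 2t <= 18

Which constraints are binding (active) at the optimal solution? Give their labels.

(iv) and (vii)

Extreme points and P = -5s + 9t:
  (5/3, 0) → P = -25/3
  (9/4, 0) → P = -45/4
  (41/19, 7/19) → P = -142/19

The maximum is at (41/19, 7/19). Substituting into each constraint, equality holds for (iv) and (vii); the remaining constraints have slack.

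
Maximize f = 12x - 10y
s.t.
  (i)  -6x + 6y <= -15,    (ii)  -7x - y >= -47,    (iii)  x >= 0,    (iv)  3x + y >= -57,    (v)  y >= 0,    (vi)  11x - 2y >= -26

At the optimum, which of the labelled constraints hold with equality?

(ii) and (v)

Corner points and f = 12x - 10y:
  (99/16, 59/16) → f = 299/8
  (5/2, 0) → f = 30
  (47/7, 0) → f = 564/7

The maximum is at (47/7, 0). Substituting into each constraint, equality holds for (ii) and (v); the remaining constraints have slack.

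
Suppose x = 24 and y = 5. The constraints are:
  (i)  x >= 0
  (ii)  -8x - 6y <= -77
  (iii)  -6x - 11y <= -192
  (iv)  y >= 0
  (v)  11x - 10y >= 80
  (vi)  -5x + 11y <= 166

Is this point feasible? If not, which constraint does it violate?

(i): 24 ≥ 0 ✓
(ii): -222 ≤ -77 ✓
(iii): -199 ≤ -192 ✓
(iv): 5 ≥ 0 ✓
(v): 214 ≥ 80 ✓
(vi): -65 ≤ 166 ✓

feasible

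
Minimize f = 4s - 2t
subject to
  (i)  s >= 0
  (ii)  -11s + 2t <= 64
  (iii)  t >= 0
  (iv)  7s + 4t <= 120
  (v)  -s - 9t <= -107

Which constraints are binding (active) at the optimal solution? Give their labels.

(i) and (iv)

Feasible corners and f = 4s - 2t:
  (0, 30) → f = -60
  (0, 107/9) → f = -214/9
  (652/59, 629/59) → f = 1350/59

The minimum is at (0, 30). Substituting into each constraint, equality holds for (i) and (iv); the remaining constraints have slack.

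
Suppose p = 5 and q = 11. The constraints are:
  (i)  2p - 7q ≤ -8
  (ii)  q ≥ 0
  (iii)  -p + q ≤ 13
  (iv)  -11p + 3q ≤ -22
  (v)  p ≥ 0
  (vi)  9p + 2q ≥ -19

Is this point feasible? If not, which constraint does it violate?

(i): -67 ≤ -8 ✓
(ii): 11 ≥ 0 ✓
(iii): 6 ≤ 13 ✓
(iv): -22 ≤ -22 ✓
(v): 5 ≥ 0 ✓
(vi): 67 ≥ -19 ✓

feasible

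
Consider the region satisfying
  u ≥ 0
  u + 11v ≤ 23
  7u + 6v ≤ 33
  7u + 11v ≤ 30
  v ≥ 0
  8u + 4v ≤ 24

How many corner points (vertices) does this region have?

The feasible vertices (each the meet of two boundaries and inside every other half-plane) are:
  (0, 23/11)
  (0, 0)
  (7/6, 131/66)
  (12/5, 6/5)
  (3, 0)

5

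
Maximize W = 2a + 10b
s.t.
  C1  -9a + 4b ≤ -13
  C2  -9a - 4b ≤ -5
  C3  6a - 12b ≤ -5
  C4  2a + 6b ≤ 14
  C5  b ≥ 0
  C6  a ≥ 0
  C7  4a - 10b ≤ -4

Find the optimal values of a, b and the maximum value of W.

Feasible corners and W = 2a + 10b:
  (44/21, 41/28) → W = 113/6
  (67/31, 50/31) → W = 634/31
  (23/10, 47/30) → W = 304/15

The binding constraints are -9a + 4b = -13 and 2a + 6b = 14.
Solving simultaneously gives a = 67/31, b = 50/31.

a = 67/31, b = 50/31, maximum W = 634/31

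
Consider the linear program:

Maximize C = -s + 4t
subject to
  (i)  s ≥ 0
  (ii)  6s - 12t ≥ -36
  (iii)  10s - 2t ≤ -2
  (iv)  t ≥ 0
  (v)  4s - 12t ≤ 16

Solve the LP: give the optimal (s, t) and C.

Feasible corners and C = -s + 4t:
  (0, 3) → C = 12
  (0, 1) → C = 4
  (4/9, 29/9) → C = 112/9

The optimum lies where 6s - 12t = -36 and 10s - 2t = -2.
Solving simultaneously gives s = 4/9, t = 29/9.

s = 4/9, t = 29/9, maximum C = 112/9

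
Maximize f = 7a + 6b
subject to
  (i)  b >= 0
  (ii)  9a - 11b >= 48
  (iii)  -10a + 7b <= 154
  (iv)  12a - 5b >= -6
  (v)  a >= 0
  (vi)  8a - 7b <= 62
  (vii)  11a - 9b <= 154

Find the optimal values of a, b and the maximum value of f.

Vertices and f = 7a + 6b:
  (16/3, 0) → f = 112/3
  (31/4, 0) → f = 217/4
  (346/25, 174/25) → f = 3466/25

The optimum lies where 9a - 11b = 48 and 8a - 7b = 62.
Solving simultaneously gives a = 346/25, b = 174/25.

a = 346/25, b = 174/25, maximum f = 3466/25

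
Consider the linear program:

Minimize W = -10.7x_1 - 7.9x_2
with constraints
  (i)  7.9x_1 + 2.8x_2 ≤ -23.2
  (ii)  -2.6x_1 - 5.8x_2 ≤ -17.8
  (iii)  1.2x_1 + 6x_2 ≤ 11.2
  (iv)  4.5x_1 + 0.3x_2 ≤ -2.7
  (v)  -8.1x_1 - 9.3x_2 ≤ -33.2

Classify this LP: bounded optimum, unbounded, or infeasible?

infeasible

The boundaries 7.9x_1 + 2.8x_2 = -23.2 and -8.1x_1 - 9.3x_2 = -33.2 meet at (-30872/5079, 45020/5079), but that point violates 1.2x_1 + 6x_2 ≤ 11.2. Every candidate vertex is excluded by some other constraint, so the feasible region is empty.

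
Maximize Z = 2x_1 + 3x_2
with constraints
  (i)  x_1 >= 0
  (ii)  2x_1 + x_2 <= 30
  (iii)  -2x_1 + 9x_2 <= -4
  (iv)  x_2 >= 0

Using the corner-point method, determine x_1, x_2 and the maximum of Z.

x_1 = 137/10, x_2 = 13/5, maximum Z = 176/5

Vertices and Z = 2x_1 + 3x_2:
  (137/10, 13/5) → Z = 176/5
  (15, 0) → Z = 30
  (2, 0) → Z = 4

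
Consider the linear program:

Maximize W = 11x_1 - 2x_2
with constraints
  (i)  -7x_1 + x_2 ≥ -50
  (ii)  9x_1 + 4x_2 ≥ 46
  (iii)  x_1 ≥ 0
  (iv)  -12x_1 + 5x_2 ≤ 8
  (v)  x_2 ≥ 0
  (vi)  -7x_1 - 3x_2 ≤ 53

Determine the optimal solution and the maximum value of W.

Vertices and W = 11x_1 - 2x_2:
  (258/23, 656/23) → W = 1526/23
  (50/7, 0) → W = 550/7
  (66/31, 208/31) → W = 10
  (46/9, 0) → W = 506/9

The optimum lies where -7x_1 + x_2 = -50 and x_2 = 0.
Solving simultaneously gives x_1 = 50/7, x_2 = 0.

x_1 = 50/7, x_2 = 0, maximum W = 550/7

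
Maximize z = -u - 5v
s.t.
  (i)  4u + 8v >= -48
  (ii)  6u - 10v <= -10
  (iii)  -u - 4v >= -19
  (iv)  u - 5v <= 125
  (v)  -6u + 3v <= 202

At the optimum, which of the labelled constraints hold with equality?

(i) and (ii)

Corner points and z = -u - 5v:
  (-70/11, -31/11) → z = 225/11
  (-88/3, 26/3) → z = -14
  (75/17, 62/17) → z = -385/17
  (-751/27, 316/27) → z = -829/27

The maximum is at (-70/11, -31/11). Substituting into each constraint, equality holds for (i) and (ii); the remaining constraints have slack.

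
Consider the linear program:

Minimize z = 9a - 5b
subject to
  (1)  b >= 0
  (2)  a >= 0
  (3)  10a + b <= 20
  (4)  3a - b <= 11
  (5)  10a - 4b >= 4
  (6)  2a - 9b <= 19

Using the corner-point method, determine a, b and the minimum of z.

Vertices and z = 9a - 5b:
  (2, 0) → z = 18
  (2/5, 0) → z = 18/5
  (42/25, 16/5) → z = -22/25

The binding constraints are 10a + b = 20 and 10a - 4b = 4.
Solving simultaneously gives a = 42/25, b = 16/5.

a = 42/25, b = 16/5, minimum z = -22/25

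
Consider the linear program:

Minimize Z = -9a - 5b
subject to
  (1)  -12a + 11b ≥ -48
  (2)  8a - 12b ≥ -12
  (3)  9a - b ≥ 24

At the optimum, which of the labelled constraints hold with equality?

(1) and (2)

Extreme points and Z = -9a - 5b:
  (177/14, 66/7) → Z = -2253/14
  (72/29, -48/29) → Z = -408/29
  (3, 3) → Z = -42

The minimum is at (177/14, 66/7). Substituting into each constraint, equality holds for (1) and (2); the remaining constraints have slack.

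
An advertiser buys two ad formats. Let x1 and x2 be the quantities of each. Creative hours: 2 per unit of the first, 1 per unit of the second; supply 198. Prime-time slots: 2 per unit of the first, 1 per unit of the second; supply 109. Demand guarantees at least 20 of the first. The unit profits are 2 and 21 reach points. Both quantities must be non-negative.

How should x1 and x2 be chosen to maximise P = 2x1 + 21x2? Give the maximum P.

x1 = 20, x2 = 69, maximum P = 1489

Feasible corners and P = 2x1 + 21x2:
  (109/2, 0) → P = 109
  (20, 0) → P = 40
  (20, 69) → P = 1489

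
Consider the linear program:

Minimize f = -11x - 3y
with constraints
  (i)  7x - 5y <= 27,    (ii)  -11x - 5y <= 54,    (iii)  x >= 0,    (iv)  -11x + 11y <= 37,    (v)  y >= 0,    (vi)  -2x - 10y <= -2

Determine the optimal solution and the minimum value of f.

x = 241/11, y = 278/11, minimum f = -3485/11

Corner points and f = -11x - 3y:
  (241/11, 278/11) → f = -3485/11
  (27/7, 0) → f = -297/7
  (0, 37/11) → f = -111/11
  (0, 1/5) → f = -3/5
  (1, 0) → f = -11

The binding constraints are 7x - 5y = 27 and -11x + 11y = 37.
Solving simultaneously gives x = 241/11, y = 278/11.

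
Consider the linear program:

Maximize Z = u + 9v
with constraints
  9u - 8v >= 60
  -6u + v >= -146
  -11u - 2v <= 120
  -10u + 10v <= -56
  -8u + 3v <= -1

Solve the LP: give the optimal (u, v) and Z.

Vertices and Z = u + 9v:
  (76/5, 48/5) → Z = 508/5
  (-172/37, -471/37) → Z = -4411/37
  (172/23, -2326/23) → Z = -20762/23
  (702/25, 562/25) → Z = 1152/5
  (-358/49, -971/49) → Z = -9097/49

The binding constraints are -6u + v = -146 and -10u + 10v = -56.
Solving simultaneously gives u = 702/25, v = 562/25.

u = 702/25, v = 562/25, maximum Z = 1152/5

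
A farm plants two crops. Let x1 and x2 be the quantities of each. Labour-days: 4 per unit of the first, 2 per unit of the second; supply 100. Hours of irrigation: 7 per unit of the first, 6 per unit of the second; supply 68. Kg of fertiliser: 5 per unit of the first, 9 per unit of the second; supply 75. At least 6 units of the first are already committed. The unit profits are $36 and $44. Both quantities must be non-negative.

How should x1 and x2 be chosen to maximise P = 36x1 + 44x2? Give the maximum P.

Extreme points and P = 36x1 + 44x2:
  (68/7, 0) → P = 2448/7
  (6, 0) → P = 216
  (6, 13/3) → P = 1220/3

The optimum lies where 7x1 + 6x2 = 68 and x1 = 6.
Solving simultaneously gives x1 = 6, x2 = 13/3.

x1 = 6, x2 = 13/3, maximum P = 1220/3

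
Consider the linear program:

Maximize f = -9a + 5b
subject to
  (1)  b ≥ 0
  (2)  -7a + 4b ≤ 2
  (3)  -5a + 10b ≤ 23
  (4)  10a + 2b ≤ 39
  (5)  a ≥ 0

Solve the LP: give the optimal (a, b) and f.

a = 0, b = 1/2, maximum f = 5/2

Vertices and f = -9a + 5b:
  (39/10, 0) → f = -351/10
  (0, 0) → f = 0
  (36/25, 151/50) → f = 107/50
  (0, 1/2) → f = 5/2
  (172/55, 85/22) → f = -971/110

The binding constraints are -7a + 4b = 2 and a = 0.
Solving simultaneously gives a = 0, b = 1/2.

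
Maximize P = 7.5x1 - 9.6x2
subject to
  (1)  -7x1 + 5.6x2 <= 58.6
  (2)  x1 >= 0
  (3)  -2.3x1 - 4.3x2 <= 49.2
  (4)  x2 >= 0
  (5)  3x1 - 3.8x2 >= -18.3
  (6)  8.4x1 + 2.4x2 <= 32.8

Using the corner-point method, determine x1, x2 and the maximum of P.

Feasible corners and P = 7.5x1 - 9.6x2:
  (0, 0) → P = 0
  (0, 183/38) → P = -4392/95
  (82/21, 0) → P = 205/7
  (1009/489, 2101/326) → P = -75623/1630

The optimum lies where x2 = 0 and 8.4x1 + 2.4x2 = 32.8.
Solving simultaneously gives x1 = 82/21, x2 = 0.

x1 = 82/21, x2 = 0, maximum P = 205/7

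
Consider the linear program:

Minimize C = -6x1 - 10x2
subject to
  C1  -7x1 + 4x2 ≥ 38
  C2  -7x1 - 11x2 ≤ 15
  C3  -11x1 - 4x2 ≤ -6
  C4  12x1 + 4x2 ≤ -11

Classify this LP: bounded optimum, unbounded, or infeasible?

From the feasible point (-17, 193/4), moving in the direction (-4, 11) keeps every constraint satisfied while C decreases without bound.

unbounded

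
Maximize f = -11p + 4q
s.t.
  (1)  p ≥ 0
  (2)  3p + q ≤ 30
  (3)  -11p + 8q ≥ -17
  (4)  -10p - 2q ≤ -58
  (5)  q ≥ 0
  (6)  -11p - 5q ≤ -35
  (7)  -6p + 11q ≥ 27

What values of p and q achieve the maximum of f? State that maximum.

Vertices and f = -11p + 4q:
  (0, 30) → f = 120
  (0, 29) → f = 116
  (257/35, 279/35) → f = -1711/35
  (403/73, 399/73) → f = -2837/73
  (292/61, 309/61) → f = -1976/61

At the optimal vertex, p = 0 and 3p + q = 30.
Solving simultaneously gives p = 0, q = 30.

p = 0, q = 30, maximum f = 120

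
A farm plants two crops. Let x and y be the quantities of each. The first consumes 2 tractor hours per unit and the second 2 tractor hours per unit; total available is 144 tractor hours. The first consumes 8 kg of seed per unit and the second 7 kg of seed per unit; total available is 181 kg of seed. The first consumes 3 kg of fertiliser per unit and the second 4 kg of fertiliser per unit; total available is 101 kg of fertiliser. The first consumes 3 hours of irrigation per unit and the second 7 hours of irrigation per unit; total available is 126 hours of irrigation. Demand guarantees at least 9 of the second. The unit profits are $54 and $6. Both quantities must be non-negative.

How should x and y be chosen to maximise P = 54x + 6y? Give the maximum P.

Corner points and P = 54x + 6y:
  (0, 18) → P = 108
  (0, 9) → P = 54
  (11, 93/7) → P = 4716/7
  (59/4, 9) → P = 1701/2

The optimum lies where 8x + 7y = 181 and y = 9.
Solving simultaneously gives x = 59/4, y = 9.

x = 59/4, y = 9, maximum P = 1701/2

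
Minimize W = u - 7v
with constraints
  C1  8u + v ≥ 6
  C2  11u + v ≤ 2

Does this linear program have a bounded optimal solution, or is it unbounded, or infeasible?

From the feasible point (-4/3, 50/3), moving in the direction (-1, 8) keeps every constraint satisfied while W decreases without bound.

unbounded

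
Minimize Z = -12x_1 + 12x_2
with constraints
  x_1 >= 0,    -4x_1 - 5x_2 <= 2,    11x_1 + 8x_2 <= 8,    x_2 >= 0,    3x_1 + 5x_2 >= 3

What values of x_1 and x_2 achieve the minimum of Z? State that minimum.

x_1 = 16/31, x_2 = 9/31, minimum Z = -84/31

Vertices and Z = -12x_1 + 12x_2:
  (0, 1) → Z = 12
  (0, 3/5) → Z = 36/5
  (16/31, 9/31) → Z = -84/31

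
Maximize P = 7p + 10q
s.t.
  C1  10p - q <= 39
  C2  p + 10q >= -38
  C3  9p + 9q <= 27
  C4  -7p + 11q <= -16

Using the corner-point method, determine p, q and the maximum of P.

At the optimal vertex, 9p + 9q = 27 and -7p + 11q = -16.
Solving simultaneously gives p = 49/18, q = 5/18.

p = 49/18, q = 5/18, maximum P = 131/6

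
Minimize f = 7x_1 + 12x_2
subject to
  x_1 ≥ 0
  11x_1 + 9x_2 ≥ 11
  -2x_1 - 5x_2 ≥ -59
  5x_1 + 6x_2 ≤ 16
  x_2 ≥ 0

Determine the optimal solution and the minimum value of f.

x_1 = 1, x_2 = 0, minimum f = 7

Corner points and f = 7x_1 + 12x_2:
  (0, 11/9) → f = 44/3
  (0, 8/3) → f = 32
  (1, 0) → f = 7
  (16/5, 0) → f = 112/5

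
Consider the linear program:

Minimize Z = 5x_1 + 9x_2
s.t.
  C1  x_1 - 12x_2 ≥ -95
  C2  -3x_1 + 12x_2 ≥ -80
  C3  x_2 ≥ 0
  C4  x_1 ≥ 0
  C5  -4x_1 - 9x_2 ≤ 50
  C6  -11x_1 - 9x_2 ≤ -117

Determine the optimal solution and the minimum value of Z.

x_1 = 117/11, x_2 = 0, minimum Z = 585/11

The binding constraints are x_2 = 0 and -11x_1 - 9x_2 = -117.
Solving simultaneously gives x_1 = 117/11, x_2 = 0.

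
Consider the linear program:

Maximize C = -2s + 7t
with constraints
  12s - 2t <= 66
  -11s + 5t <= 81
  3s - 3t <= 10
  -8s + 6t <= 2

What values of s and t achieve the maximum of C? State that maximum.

Vertices and C = -2s + 7t:
  (89/15, 13/5) → C = 19/3
  (50/7, 69/7) → C = 383/7
  (-11, -43/3) → C = -235/3

The binding constraints are 12s - 2t = 66 and -8s + 6t = 2.
Solving simultaneously gives s = 50/7, t = 69/7.

s = 50/7, t = 69/7, maximum C = 383/7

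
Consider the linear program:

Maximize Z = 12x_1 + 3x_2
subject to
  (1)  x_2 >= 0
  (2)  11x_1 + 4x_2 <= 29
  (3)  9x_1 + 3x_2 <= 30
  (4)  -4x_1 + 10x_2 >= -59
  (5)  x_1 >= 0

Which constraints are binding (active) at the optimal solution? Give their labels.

Extreme points and Z = 12x_1 + 3x_2:
  (29/11, 0) → Z = 348/11
  (0, 0) → Z = 0
  (0, 29/4) → Z = 87/4

The maximum is at (29/11, 0). Substituting into each constraint, equality holds for (1) and (2); the remaining constraints have slack.

(1) and (2)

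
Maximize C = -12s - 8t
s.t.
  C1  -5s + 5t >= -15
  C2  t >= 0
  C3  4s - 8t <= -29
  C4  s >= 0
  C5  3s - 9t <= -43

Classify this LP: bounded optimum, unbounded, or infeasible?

Feasible corners and C = -12s - 8t:
  (53/4, 41/4) → C = -241
  (83/12, 85/12) → C = -419/3
  (0, 43/9) → C = -344/9
The feasible region has finitely many vertices and no improving ray; the maximum is -344/9 at (0, 43/9).

bounded optimum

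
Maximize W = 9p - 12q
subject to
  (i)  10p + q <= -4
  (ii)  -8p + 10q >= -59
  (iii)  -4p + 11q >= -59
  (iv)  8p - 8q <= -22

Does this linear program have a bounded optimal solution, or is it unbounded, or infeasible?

Extreme points and W = 9p - 12q:
  (-27/44, 47/22) → W = -1371/44
  (-51/4, -10) → W = 21/4
The feasible region has finitely many vertices and no improving ray; the maximum is 21/4 at (-51/4, -10).

bounded optimum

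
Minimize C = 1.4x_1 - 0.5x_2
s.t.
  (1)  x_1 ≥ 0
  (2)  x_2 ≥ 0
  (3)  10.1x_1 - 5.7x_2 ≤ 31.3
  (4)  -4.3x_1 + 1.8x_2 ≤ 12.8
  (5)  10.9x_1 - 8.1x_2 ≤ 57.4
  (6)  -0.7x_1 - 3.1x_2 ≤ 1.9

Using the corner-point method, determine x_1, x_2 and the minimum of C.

Vertices and C = 1.4x_1 - 0.5x_2:
  (0, 0) → C = 0
  (0, 64/9) → C = -32/9
  (313/101, 0) → C = 2191/505
The feasible region is unbounded (it extends along (57, 101), (18, 43)), but C strictly increases along every unbounded feasible direction, so there is no improving ray and the minimum is attained at a vertex.

The binding constraints are x_1 = 0 and -4.3x_1 + 1.8x_2 = 12.8.
Solving simultaneously gives x_1 = 0, x_2 = 64/9.

x_1 = 0, x_2 = 64/9, minimum C = -32/9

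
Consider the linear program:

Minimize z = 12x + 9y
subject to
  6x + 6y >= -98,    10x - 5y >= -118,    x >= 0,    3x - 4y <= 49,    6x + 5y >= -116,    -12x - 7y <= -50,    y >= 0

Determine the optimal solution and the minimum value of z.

Corner points and z = 12x + 9y:
  (0, 118/5) → z = 1062/5
  (0, 50/7) → z = 450/7
  (49/3, 0) → z = 196
  (25/6, 0) → z = 50
The feasible region is unbounded (it extends along (4, 3), (1, 2)), but z strictly increases along every unbounded feasible direction, so there is no improving ray and the minimum is attained at a vertex.

The binding constraints are -12x - 7y = -50 and y = 0.
Solving simultaneously gives x = 25/6, y = 0.

x = 25/6, y = 0, minimum z = 50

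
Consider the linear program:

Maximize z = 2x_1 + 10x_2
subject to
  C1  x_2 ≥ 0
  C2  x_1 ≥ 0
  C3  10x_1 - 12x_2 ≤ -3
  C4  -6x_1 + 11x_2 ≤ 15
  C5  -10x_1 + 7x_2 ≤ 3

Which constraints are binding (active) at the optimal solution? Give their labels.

C3 and C4

Feasible corners and z = 2x_1 + 10x_2:
  (0, 1/4) → z = 5/2
  (0, 3/7) → z = 30/7
  (147/38, 66/19) → z = 807/19
  (18/17, 33/17) → z = 366/17

The maximum is at (147/38, 66/19). Substituting into each constraint, equality holds for C3 and C4; the remaining constraints have slack.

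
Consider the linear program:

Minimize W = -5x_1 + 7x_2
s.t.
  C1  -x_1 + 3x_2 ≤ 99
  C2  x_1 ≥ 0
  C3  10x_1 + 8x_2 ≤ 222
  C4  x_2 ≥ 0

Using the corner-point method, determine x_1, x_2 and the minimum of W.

x_1 = 111/5, x_2 = 0, minimum W = -111

Vertices and W = -5x_1 + 7x_2:
  (0, 111/4) → W = 777/4
  (0, 0) → W = 0
  (111/5, 0) → W = -111

The binding constraints are 10x_1 + 8x_2 = 222 and x_2 = 0.
Solving simultaneously gives x_1 = 111/5, x_2 = 0.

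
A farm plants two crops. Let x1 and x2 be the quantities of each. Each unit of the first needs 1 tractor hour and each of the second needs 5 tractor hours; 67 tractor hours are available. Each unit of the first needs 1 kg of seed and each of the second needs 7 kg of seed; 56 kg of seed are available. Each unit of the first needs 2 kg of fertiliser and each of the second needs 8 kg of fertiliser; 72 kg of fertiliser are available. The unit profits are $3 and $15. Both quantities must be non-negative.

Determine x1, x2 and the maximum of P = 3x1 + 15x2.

x1 = 28/3, x2 = 20/3, maximum P = 128

Extreme points and P = 3x1 + 15x2:
  (0, 0) → P = 0
  (0, 8) → P = 120
  (36, 0) → P = 108
  (28/3, 20/3) → P = 128

The optimum lies where x1 + 7x2 = 56 and 2x1 + 8x2 = 72.
Solving simultaneously gives x1 = 28/3, x2 = 20/3.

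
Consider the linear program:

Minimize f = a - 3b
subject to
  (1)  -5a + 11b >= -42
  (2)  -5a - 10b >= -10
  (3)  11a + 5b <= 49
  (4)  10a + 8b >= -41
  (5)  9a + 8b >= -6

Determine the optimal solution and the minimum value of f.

Feasible corners and f = a - 3b:
  (106/21, -32/21) → f = 202/21
  (270/139, -408/139) → f = 1494/139
  (-14/5, 12/5) → f = -10

The optimum lies where -5a - 10b = -10 and 9a + 8b = -6.
Solving simultaneously gives a = -14/5, b = 12/5.

a = -14/5, b = 12/5, minimum f = -10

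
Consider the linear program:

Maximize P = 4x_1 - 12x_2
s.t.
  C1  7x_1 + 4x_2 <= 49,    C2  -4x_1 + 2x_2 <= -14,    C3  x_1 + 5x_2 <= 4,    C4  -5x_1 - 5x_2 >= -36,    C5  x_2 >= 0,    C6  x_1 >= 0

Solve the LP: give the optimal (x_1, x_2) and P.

x_1 = 4, x_2 = 0, maximum P = 16

Extreme points and P = 4x_1 - 12x_2:
  (39/11, 1/11) → P = 144/11
  (7/2, 0) → P = 14
  (4, 0) → P = 16

At the optimal vertex, x_1 + 5x_2 = 4 and x_2 = 0.
Solving simultaneously gives x_1 = 4, x_2 = 0.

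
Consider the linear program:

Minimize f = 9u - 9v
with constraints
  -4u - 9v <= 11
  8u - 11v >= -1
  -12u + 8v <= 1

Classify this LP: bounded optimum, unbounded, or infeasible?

Extreme points and f = 9u - 9v:
  (-97/140, -32/35) → f = 279/140
  (-3/68, 1/17) → f = -63/68
The feasible region has finitely many vertices and no improving ray; the minimum is -63/68 at (-3/68, 1/17).

bounded optimum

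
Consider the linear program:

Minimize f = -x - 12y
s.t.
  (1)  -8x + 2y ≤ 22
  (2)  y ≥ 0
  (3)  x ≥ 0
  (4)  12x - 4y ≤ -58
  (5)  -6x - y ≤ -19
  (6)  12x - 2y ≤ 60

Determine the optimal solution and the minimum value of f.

Corner points and f = -x - 12y:
  (7/2, 25) → f = -607/2
  (41/2, 93) → f = -2273/2
  (89/6, 59) → f = -4337/6

At the optimal vertex, -8x + 2y = 22 and 12x - 2y = 60.
Solving simultaneously gives x = 41/2, y = 93.

x = 41/2, y = 93, minimum f = -2273/2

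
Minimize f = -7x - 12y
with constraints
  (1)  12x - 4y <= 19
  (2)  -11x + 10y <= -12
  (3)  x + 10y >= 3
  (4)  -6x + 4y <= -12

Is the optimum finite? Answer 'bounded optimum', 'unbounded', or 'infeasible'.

The boundaries 12x - 4y = 19 and -11x + 10y = -12 meet at (71/38, 65/76), but that point violates -6x + 4y ≤ -12. Every candidate vertex is excluded by some other constraint, so the feasible region is empty.

infeasible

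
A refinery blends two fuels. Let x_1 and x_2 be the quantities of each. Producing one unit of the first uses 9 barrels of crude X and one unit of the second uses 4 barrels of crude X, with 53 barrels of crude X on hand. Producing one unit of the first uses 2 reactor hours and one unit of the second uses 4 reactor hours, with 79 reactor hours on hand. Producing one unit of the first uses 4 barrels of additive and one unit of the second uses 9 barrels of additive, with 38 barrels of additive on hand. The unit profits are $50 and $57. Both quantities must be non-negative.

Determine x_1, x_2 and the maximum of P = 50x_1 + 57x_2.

The optimum lies where 9x_1 + 4x_2 = 53 and 4x_1 + 9x_2 = 38.
Solving simultaneously gives x_1 = 5, x_2 = 2.

x_1 = 5, x_2 = 2, maximum P = 364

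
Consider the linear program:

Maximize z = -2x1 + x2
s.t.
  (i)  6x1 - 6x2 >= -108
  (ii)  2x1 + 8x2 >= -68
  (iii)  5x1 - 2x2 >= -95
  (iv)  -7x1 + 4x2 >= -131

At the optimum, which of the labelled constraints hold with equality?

(i) and (iii)

Feasible corners and z = -2x1 + x2:
  (-59/3, -5/3) → z = 113/3
  (203/3, 257/3) → z = -149/3
  (-224/11, -75/22) → z = 821/22
  (97/8, -369/32) → z = -1145/32

The maximum is at (-59/3, -5/3). Substituting into each constraint, equality holds for (i) and (iii); the remaining constraints have slack.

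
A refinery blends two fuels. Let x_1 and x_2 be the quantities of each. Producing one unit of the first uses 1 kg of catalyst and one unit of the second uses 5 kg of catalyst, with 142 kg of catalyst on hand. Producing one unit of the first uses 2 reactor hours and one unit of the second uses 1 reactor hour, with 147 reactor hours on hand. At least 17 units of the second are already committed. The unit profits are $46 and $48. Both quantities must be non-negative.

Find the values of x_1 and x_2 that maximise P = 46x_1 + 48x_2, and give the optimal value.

x_1 = 57, x_2 = 17, maximum P = 3438

The binding constraints are x_1 + 5x_2 = 142 and x_2 = 17.
Solving simultaneously gives x_1 = 57, x_2 = 17.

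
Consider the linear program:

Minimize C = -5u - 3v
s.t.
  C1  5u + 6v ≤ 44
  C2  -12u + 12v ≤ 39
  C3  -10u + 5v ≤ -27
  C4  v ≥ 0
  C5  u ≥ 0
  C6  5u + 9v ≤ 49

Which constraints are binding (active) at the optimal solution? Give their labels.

Feasible corners and C = -5u - 3v:
  (44/5, 0) → C = -44
  (34/5, 5/3) → C = -39
  (27/10, 0) → C = -27/2
  (488/115, 71/23) → C = -701/23

The minimum is at (44/5, 0). Substituting into each constraint, equality holds for C1 and C4; the remaining constraints have slack.

C1 and C4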